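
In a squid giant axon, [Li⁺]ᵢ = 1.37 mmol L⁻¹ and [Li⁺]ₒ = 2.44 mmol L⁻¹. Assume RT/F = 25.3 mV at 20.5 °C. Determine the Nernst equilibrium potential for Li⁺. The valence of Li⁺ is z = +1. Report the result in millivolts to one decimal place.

14.6 mV

E = (25.3/z) · ln([Li⁺]_out/[Li⁺]_in) with z = +1.
= (25.3/1) · ln(2.44/1.37) = 25.30 · ln(1.781)
= 25.30 · (0.5772) = 14.60 mV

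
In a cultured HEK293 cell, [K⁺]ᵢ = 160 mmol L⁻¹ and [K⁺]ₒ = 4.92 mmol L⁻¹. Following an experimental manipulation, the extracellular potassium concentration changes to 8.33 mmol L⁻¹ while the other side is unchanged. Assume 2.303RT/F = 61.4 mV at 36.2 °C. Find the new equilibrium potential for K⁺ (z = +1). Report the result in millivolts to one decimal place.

After the shift: [K⁺]_out = 8.33, [K⁺]_in = 160 mmol L⁻¹.
E_new = (61.4/1)·log₁₀(8.33/160) = 61.40 · (-1.2835) = -78.81 mV

-78.8 mV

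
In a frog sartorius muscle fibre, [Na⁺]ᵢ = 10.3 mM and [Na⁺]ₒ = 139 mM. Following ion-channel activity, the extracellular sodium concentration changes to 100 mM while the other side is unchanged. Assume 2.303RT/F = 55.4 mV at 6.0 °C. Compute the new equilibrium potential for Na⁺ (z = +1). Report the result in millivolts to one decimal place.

54.7 mV

After the shift: [Na⁺]_out = 100, [Na⁺]_in = 10.3 mM.
E_new = (55.4/1)·log₁₀(100/10.3) = 55.40 · (0.9872) = 54.69 mV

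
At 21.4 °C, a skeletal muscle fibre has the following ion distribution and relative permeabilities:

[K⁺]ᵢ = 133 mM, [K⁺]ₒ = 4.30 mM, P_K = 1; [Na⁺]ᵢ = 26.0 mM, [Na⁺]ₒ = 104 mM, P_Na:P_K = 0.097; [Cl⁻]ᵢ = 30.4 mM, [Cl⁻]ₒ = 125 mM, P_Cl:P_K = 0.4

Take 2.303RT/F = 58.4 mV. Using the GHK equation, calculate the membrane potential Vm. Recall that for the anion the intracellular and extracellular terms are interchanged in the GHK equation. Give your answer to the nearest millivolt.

-49 mV

Vm = 58.4 · log₁₀[(Σ P·[cation]ₒ + Σ P·[anion]ᵢ) / (Σ P·[cation]ᵢ + Σ P·[anion]ₒ)]
Numerator = 1×4.30 + 0.097×104 + 0.4×30.4 = 26.55
Denominator = 1×133 + 0.097×26.0 + 0.4×125 = 185.5
Vm = 58.4 · log₁₀(0.1431) = 58.4 × (-0.8444) = -49.31 mV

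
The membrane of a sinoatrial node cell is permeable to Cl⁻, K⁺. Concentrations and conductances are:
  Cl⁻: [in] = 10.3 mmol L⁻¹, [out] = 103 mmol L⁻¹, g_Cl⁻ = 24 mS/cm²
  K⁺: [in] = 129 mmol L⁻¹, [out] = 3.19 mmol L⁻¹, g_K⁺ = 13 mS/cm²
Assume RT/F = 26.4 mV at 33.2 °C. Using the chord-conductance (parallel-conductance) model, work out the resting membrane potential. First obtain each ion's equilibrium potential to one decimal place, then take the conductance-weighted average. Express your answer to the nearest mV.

-74 mV

E_Cl⁻ = (26.4/-1)·ln(103/10.3) = -60.8 mV
E_K⁺ = (26.4/1)·ln(3.19/129) = -97.7 mV
Vm = (Σ gᵢEᵢ)/(Σ gᵢ) = (24·-60.8 + 13·-97.7) / (24 + 13)
= -2729.30 / 37 = -73.76 mV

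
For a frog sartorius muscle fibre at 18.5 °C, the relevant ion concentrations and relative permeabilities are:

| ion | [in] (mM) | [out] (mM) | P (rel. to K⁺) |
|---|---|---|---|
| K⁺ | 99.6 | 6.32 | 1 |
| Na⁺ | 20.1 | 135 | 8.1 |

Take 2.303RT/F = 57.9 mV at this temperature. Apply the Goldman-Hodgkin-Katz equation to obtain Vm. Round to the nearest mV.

36 mV

Vm = 57.9 · log₁₀[(Σ P·[cation]ₒ + Σ P·[anion]ᵢ) / (Σ P·[cation]ᵢ + Σ P·[anion]ₒ)]
Numerator = 1×6.32 + 8.1×135 = 1100
Denominator = 1×99.6 + 8.1×20.1 = 262.4
Vm = 57.9 · log₁₀(4.1912) = 57.9 × (0.6223) = 36.03 mV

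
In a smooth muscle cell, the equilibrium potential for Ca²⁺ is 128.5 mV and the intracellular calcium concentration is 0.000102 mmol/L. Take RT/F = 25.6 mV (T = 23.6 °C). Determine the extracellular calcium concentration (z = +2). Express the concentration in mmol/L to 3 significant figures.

2.34 mmol/L

Nernst: E = (25.6/2) · ln([out]/[in]), so ln([out]/[in]) = 128.5 × 2 / 25.6 = 10.0391.
[out]/[in] = e^(10.0391) = 2.29e+04.
[out] = 2.29e+04 × 0.000102 = 2.336 mmol/L.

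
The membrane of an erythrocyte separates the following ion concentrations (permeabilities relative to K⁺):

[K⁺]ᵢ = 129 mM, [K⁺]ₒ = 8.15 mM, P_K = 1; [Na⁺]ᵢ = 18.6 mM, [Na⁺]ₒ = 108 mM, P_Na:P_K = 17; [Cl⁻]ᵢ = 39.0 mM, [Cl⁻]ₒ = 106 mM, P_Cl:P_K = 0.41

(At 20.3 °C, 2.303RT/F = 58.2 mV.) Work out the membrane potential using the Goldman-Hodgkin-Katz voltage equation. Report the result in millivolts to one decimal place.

Vm = 58.2 · log₁₀[(Σ P·[cation]ₒ + Σ P·[anion]ᵢ) / (Σ P·[cation]ᵢ + Σ P·[anion]ₒ)]
Numerator = 1×8.15 + 17×108 + 0.41×39.0 = 1860
Denominator = 1×129 + 17×18.6 + 0.41×106 = 488.7
Vm = 58.2 · log₁₀(3.8066) = 58.2 × (0.5805) = 33.79 mV

33.8 mV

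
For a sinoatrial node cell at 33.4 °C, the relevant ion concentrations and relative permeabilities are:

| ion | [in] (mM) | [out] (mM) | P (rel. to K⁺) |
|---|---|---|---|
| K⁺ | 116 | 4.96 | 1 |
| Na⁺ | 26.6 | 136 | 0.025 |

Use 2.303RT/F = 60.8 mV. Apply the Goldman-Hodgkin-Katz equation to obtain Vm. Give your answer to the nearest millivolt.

-70 mV

Vm = 60.8 · log₁₀[(Σ P·[cation]ₒ + Σ P·[anion]ᵢ) / (Σ P·[cation]ᵢ + Σ P·[anion]ₒ)]
Numerator = 1×4.96 + 0.025×136 = 8.36
Denominator = 1×116 + 0.025×26.6 = 116.7
Vm = 60.8 · log₁₀(0.071658) = 60.8 × (-1.1447) = -69.60 mV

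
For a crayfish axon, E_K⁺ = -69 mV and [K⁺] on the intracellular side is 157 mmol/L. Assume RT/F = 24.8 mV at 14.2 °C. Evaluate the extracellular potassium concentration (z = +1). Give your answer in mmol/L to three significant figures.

9.72 mmol/L

Nernst: E = (24.8/1) · ln([out]/[in]), so ln([out]/[in]) = -69.0 × 1 / 24.8 = -2.7823.
[out]/[in] = e^(-2.7823) = 0.0619.
[out] = 0.0619 × 157 = 9.718 mmol/L.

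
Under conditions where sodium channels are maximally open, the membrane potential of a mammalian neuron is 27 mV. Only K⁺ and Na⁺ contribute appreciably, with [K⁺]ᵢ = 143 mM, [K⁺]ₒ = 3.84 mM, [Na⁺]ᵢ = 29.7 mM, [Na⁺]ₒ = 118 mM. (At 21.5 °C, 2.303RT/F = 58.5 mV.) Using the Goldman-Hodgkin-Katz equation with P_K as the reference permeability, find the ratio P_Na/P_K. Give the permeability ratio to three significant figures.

Let α = P_Na/P_K. GHK: Vm = 58.5·log₁₀[(Kₒ + α·Naₒ)/(Kᵢ + α·Naᵢ)].
10^(Vm/58.5) = 10^(27.0/58.5) = 2.8943
So 2.8943·(Kᵢ + α·Naᵢ) = Kₒ + α·Naₒ → α = (2.8943·143.0 − 3.84) / (118.0 − 2.8943·29.7)
α = (413.9 − 3.84) / (118.0 − 85.96) = 410/32.04 = 12.8

12.8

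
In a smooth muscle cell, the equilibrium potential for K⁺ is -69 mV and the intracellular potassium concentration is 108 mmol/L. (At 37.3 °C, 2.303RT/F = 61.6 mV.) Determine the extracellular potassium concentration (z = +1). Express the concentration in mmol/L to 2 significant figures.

8.2 mmol/L

Nernst: E = (61.6/1) · log₁₀([out]/[in]), so log₁₀([out]/[in]) = -69.0 × 1 / 61.6 = -1.1201.
[out]/[in] = 10^(-1.1201) = 0.07584.
[out] = 0.07584 × 108 = 8.19 mmol/L.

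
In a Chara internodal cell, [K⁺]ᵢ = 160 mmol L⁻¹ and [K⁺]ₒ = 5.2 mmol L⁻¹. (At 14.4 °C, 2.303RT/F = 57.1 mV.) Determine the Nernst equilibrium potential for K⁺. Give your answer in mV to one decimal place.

-85.0 mV

E = (57.1/z) · log₁₀([K⁺]_out/[K⁺]_in) with z = +1.
= (57.1/1) · log₁₀(5.2/160) = 57.10 · log₁₀(0.0325)
= 57.10 · (-1.4881) = -84.97 mV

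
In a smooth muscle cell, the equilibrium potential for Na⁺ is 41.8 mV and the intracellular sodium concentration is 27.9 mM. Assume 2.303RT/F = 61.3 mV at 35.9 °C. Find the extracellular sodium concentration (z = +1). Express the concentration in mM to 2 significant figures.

Nernst: E = (61.3/1) · log₁₀([out]/[in]), so log₁₀([out]/[in]) = 41.8 × 1 / 61.3 = 0.6819.
[out]/[in] = 10^(0.6819) = 4.807.
[out] = 4.807 × 27.9 = 134.1 mM.

130 mM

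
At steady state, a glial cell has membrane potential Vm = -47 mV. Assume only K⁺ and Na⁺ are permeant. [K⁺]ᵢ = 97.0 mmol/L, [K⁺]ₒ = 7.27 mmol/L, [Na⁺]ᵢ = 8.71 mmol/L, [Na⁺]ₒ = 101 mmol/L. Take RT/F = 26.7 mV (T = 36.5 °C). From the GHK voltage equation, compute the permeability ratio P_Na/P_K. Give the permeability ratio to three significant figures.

Let α = P_Na/P_K. GHK: Vm = 26.7·ln[(Kₒ + α·Naₒ)/(Kᵢ + α·Naᵢ)].
e^(Vm/26.7) = e^(-47.0/26.7) = 0.17199
So 0.17199·(Kᵢ + α·Naᵢ) = Kₒ + α·Naₒ → α = (0.17199·97.0 − 7.27) / (101.0 − 0.17199·8.71)
α = (16.68 − 7.27) / (101.0 − 1.498) = 9.413/99.5 = 0.0946

0.0946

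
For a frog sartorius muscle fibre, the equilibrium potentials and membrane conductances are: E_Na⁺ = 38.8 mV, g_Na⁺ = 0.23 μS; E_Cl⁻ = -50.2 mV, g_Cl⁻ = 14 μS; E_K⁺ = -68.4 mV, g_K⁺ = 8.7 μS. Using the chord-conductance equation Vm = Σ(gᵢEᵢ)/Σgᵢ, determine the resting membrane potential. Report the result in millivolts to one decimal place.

-56.2 mV

Σ gᵢEᵢ = 0.23·(38.8) + 14·(-50.2) + 8.7·(-68.4) = -1288.96
Σ gᵢ = 0.23 + 14 + 8.7 = 22.93
Vm = -1288.96 / 22.93 = -56.21 mV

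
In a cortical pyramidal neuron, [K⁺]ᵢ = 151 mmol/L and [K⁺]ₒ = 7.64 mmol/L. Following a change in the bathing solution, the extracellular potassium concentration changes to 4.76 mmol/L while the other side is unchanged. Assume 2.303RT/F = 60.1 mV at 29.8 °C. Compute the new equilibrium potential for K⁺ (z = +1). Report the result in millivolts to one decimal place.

-90.2 mV

After the shift: [K⁺]_out = 4.76, [K⁺]_in = 151 mmol/L.
E_new = (60.1/1)·log₁₀(4.76/151) = 60.10 · (-1.5014) = -90.23 mV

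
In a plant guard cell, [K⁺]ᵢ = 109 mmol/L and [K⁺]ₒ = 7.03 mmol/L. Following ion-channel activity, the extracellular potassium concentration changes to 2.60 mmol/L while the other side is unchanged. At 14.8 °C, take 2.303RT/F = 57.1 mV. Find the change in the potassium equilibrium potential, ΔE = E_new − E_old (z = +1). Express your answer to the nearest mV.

E_old = (57.1/1)·log₁₀(7.03/109) = -67.98 mV
E_new = (57.1/1)·log₁₀(2.60/109) = -92.64 mV
ΔE = -92.64 − (-67.98) = -24.67 mV

-25 mV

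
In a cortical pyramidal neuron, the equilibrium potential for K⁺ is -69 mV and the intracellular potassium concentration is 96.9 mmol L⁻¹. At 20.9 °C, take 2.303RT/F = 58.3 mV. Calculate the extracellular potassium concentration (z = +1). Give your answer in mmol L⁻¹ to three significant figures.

Nernst: E = (58.3/1) · log₁₀([out]/[in]), so log₁₀([out]/[in]) = -69.0 × 1 / 58.3 = -1.1835.
[out]/[in] = 10^(-1.1835) = 0.06553.
[out] = 0.06553 × 96.9 = 6.35 mmol L⁻¹.

6.35 mmol L⁻¹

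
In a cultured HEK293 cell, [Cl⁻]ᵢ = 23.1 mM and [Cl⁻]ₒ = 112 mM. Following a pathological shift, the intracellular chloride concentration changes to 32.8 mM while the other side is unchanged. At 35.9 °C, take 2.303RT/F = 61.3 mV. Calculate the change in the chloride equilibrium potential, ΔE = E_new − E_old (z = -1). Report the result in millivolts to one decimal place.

E_old = (61.3/-1)·log₁₀(112/23.1) = -42.03 mV
E_new = (61.3/-1)·log₁₀(112/32.8) = -32.69 mV
ΔE = -32.69 − (-42.03) = 9.33 mV

9.3 mV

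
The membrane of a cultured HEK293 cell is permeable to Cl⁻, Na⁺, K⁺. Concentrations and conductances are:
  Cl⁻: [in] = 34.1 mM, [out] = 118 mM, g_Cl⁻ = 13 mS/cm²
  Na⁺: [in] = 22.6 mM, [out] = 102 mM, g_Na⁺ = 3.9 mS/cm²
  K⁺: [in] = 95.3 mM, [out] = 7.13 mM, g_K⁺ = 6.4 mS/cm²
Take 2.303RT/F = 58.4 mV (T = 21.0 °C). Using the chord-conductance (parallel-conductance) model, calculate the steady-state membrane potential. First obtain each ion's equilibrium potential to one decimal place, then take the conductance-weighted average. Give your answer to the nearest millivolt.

-29 mV

E_Cl⁻ = (58.4/-1)·log₁₀(118/34.1) = -31.5 mV
E_Na⁺ = (58.4/1)·log₁₀(102/22.6) = 38.2 mV
E_K⁺ = (58.4/1)·log₁₀(7.13/95.3) = -65.8 mV
Vm = (Σ gᵢEᵢ)/(Σ gᵢ) = (13·-31.5 + 3.9·38.2 + 6.4·-65.8) / (13 + 3.9 + 6.4)
= -681.64 / 23.3 = -29.25 mV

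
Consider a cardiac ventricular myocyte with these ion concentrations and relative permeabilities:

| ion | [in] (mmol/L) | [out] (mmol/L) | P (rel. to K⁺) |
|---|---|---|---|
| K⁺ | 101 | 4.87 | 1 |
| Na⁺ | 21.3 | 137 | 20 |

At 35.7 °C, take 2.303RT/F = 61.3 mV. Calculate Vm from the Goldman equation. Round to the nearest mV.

44 mV

Vm = 61.3 · log₁₀[(Σ P·[cation]ₒ + Σ P·[anion]ᵢ) / (Σ P·[cation]ᵢ + Σ P·[anion]ₒ)]
Numerator = 1×4.87 + 20×137 = 2745
Denominator = 1×101 + 20×21.3 = 527
Vm = 61.3 · log₁₀(5.2085) = 61.3 × (0.7167) = 43.93 mV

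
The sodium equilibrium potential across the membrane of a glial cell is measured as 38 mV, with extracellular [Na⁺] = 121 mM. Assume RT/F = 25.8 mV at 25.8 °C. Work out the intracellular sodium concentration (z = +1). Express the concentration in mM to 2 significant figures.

28 mM

Nernst: E = (25.8/1) · ln([out]/[in]), so ln([out]/[in]) = 38.0 × 1 / 25.8 = 1.4729.
[out]/[in] = e^(1.4729) = 4.362.
[in] = 121 / 4.362 = 27.74 mM.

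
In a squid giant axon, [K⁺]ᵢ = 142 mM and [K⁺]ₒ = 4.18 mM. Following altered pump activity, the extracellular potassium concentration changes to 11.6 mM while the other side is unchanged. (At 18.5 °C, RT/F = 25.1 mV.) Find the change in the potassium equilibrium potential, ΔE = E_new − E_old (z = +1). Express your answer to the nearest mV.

E_old = (25.1/1)·ln(4.18/142) = -88.49 mV
E_new = (25.1/1)·ln(11.6/142) = -62.87 mV
ΔE = -62.87 − (-88.49) = 25.62 mV

26 mV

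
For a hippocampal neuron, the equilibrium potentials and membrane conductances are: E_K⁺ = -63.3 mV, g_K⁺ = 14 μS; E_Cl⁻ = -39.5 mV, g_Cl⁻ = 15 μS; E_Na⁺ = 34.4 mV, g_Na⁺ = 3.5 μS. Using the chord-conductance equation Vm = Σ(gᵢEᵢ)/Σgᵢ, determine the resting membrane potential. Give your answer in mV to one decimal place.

-41.8 mV

Σ gᵢEᵢ = 14·(-63.3) + 15·(-39.5) + 3.5·(34.4) = -1358.30
Σ gᵢ = 14 + 15 + 3.5 = 32.5
Vm = -1358.30 / 32.5 = -41.79 mV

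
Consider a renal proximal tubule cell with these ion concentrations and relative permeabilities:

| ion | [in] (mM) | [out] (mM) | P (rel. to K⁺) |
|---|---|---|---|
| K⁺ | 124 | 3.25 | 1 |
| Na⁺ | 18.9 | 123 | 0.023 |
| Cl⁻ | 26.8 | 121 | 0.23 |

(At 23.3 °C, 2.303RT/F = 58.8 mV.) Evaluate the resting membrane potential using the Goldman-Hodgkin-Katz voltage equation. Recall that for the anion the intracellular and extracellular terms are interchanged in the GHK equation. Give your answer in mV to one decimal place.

Vm = 58.8 · log₁₀[(Σ P·[cation]ₒ + Σ P·[anion]ᵢ) / (Σ P·[cation]ᵢ + Σ P·[anion]ₒ)]
Numerator = 1×3.25 + 0.023×123 + 0.23×26.8 = 12.24
Denominator = 1×124 + 0.023×18.9 + 0.23×121 = 152.3
Vm = 58.8 · log₁₀(0.080406) = 58.8 × (-1.0947) = -64.37 mV

-64.4 mV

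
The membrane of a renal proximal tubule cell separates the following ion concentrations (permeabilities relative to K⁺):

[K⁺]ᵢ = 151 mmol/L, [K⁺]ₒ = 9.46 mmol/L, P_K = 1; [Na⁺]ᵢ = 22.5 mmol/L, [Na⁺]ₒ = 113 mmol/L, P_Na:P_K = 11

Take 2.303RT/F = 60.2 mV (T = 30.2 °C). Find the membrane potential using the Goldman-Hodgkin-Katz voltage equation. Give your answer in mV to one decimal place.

29.9 mV

Vm = 60.2 · log₁₀[(Σ P·[cation]ₒ + Σ P·[anion]ᵢ) / (Σ P·[cation]ᵢ + Σ P·[anion]ₒ)]
Numerator = 1×9.46 + 11×113 = 1252
Denominator = 1×151 + 11×22.5 = 398.5
Vm = 60.2 · log₁₀(3.1429) = 60.2 × (0.4973) = 29.94 mV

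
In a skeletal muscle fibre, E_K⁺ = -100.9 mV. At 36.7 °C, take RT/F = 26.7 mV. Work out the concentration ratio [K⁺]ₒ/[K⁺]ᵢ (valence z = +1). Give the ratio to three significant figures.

0.0228

ln([out]/[in]) = E·z/(26.7) = -100.9 × 1 / 26.7 = -3.7790
[out]/[in] = e^(-3.7790) = 0.02284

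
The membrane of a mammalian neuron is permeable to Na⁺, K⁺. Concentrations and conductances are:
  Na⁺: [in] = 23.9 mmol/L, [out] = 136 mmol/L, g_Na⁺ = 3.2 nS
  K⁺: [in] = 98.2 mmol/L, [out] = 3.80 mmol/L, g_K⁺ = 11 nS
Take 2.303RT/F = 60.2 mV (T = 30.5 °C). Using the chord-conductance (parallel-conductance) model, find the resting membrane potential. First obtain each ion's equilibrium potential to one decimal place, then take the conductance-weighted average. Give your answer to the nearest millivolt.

-56 mV

E_Na⁺ = (60.2/1)·log₁₀(136/23.9) = 45.5 mV
E_K⁺ = (60.2/1)·log₁₀(3.80/98.2) = -85.0 mV
Vm = (Σ gᵢEᵢ)/(Σ gᵢ) = (3.2·45.5 + 11·-85.0) / (3.2 + 11)
= -789.40 / 14.2 = -55.59 mV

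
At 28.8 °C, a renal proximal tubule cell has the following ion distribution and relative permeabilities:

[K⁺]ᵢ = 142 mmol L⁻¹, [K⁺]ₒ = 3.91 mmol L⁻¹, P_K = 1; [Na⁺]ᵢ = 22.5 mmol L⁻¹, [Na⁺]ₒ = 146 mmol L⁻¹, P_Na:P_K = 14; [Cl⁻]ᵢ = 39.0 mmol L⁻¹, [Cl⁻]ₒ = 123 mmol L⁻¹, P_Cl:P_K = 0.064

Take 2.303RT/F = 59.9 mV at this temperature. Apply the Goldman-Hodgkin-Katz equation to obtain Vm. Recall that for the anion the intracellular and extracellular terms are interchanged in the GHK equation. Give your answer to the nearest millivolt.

Vm = 59.9 · log₁₀[(Σ P·[cation]ₒ + Σ P·[anion]ᵢ) / (Σ P·[cation]ᵢ + Σ P·[anion]ₒ)]
Numerator = 1×3.91 + 14×146 + 0.064×39.0 = 2050
Denominator = 1×142 + 14×22.5 + 0.064×123 = 464.9
Vm = 59.9 · log₁₀(4.4107) = 59.9 × (0.6445) = 38.61 mV

39 mV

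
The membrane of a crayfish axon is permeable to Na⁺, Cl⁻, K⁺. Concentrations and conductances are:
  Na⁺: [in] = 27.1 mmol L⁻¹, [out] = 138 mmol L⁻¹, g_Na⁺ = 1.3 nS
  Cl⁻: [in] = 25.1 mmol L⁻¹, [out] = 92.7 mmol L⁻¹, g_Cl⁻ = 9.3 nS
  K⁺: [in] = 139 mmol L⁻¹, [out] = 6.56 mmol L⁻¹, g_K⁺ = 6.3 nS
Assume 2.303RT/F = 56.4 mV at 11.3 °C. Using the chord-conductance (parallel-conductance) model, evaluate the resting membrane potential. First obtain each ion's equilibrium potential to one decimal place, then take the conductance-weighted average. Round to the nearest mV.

-42 mV

E_Na⁺ = (56.4/1)·log₁₀(138/27.1) = 39.9 mV
E_Cl⁻ = (56.4/-1)·log₁₀(92.7/25.1) = -32.0 mV
E_K⁺ = (56.4/1)·log₁₀(6.56/139) = -74.8 mV
Vm = (Σ gᵢEᵢ)/(Σ gᵢ) = (1.3·39.9 + 9.3·-32.0 + 6.3·-74.8) / (1.3 + 9.3 + 6.3)
= -716.97 / 16.9 = -42.42 mV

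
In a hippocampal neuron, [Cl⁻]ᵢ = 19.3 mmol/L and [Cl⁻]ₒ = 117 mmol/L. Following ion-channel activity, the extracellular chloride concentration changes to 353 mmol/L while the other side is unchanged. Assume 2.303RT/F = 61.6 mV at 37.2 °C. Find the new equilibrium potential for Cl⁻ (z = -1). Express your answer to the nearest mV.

After the shift: [Cl⁻]_out = 353, [Cl⁻]_in = 19.3 mmol/L.
E_new = (61.6/-1)·log₁₀(353/19.3) = -61.60 · (1.2622) = -77.75 mV

-78 mV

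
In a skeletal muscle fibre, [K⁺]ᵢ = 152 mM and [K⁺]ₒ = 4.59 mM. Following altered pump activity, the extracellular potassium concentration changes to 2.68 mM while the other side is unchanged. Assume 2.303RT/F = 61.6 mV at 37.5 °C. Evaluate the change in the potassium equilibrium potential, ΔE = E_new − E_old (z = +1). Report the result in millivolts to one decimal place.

E_old = (61.6/1)·log₁₀(4.59/152) = -93.63 mV
E_new = (61.6/1)·log₁₀(2.68/152) = -108.03 mV
ΔE = -108.03 − (-93.63) = -14.39 mV

-14.4 mV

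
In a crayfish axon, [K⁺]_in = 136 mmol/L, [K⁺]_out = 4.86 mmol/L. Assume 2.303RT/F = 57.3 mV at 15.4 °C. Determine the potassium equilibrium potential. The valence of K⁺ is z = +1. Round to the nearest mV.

-83 mV

E = (57.3/z) · log₁₀([K⁺]_out/[K⁺]_in) with z = +1.
= (57.3/1) · log₁₀(4.86/136) = 57.30 · log₁₀(0.03574)
= 57.30 · (-1.4469) = -82.91 mV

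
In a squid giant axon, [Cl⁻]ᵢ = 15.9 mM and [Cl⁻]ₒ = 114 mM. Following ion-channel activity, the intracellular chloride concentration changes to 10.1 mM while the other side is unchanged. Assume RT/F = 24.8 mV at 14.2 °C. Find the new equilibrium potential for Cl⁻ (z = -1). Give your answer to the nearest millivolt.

-60 mV

After the shift: [Cl⁻]_out = 114, [Cl⁻]_in = 10.1 mM.
E_new = (24.8/-1)·ln(114/10.1) = -24.80 · (2.4237) = -60.11 mV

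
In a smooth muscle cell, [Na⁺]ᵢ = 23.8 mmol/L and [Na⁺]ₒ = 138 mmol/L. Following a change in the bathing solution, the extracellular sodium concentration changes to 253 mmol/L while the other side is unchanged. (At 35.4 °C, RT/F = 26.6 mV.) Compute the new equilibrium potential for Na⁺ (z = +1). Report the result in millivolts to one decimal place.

After the shift: [Na⁺]_out = 253, [Na⁺]_in = 23.8 mmol/L.
E_new = (26.6/1)·ln(253/23.8) = 26.60 · (2.3637) = 62.87 mV

62.9 mV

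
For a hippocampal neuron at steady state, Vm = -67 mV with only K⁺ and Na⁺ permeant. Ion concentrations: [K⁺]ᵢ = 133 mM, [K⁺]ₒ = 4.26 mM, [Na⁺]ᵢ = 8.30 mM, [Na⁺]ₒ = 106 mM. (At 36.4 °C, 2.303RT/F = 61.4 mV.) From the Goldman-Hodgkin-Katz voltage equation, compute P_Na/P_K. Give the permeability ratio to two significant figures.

Let α = P_Na/P_K. GHK: Vm = 61.4·log₁₀[(Kₒ + α·Naₒ)/(Kᵢ + α·Naᵢ)].
10^(Vm/61.4) = 10^(-67.0/61.4) = 0.081058
So 0.081058·(Kᵢ + α·Naᵢ) = Kₒ + α·Naₒ → α = (0.081058·133.0 − 4.26) / (106.0 − 0.081058·8.3)
α = (10.78 − 4.26) / (106.0 − 0.6728) = 6.521/105.3 = 0.06191

0.062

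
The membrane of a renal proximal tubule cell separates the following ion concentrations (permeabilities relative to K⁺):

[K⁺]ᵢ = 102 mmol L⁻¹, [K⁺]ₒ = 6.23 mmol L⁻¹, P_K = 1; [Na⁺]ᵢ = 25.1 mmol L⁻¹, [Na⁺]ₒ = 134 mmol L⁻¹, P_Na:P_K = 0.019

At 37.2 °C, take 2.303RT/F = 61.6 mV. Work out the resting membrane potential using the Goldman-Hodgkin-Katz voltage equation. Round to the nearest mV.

Vm = 61.6 · log₁₀[(Σ P·[cation]ₒ + Σ P·[anion]ᵢ) / (Σ P·[cation]ᵢ + Σ P·[anion]ₒ)]
Numerator = 1×6.23 + 0.019×134 = 8.776
Denominator = 1×102 + 0.019×25.1 = 102.5
Vm = 61.6 · log₁₀(0.085639) = 61.6 × (-1.0673) = -65.75 mV

-66 mV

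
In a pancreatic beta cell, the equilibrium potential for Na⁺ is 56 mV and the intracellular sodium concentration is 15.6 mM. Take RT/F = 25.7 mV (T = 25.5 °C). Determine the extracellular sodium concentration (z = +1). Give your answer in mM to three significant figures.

138 mM

Nernst: E = (25.7/1) · ln([out]/[in]), so ln([out]/[in]) = 56.0 × 1 / 25.7 = 2.1790.
[out]/[in] = e^(2.1790) = 8.837.
[out] = 8.837 × 15.6 = 137.9 mM.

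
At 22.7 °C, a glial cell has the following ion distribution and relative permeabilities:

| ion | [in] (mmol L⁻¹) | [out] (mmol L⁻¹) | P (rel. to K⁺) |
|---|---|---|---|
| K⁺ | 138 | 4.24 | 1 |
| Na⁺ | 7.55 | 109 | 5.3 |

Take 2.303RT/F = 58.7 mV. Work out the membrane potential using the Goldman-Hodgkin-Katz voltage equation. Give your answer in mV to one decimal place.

30.2 mV

Vm = 58.7 · log₁₀[(Σ P·[cation]ₒ + Σ P·[anion]ᵢ) / (Σ P·[cation]ᵢ + Σ P·[anion]ₒ)]
Numerator = 1×4.24 + 5.3×109 = 581.9
Denominator = 1×138 + 5.3×7.55 = 178
Vm = 58.7 · log₁₀(3.2691) = 58.7 × (0.5144) = 30.20 mV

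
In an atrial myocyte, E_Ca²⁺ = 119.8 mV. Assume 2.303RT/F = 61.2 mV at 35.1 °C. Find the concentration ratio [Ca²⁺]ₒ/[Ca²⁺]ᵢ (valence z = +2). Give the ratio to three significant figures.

8220

log₁₀([out]/[in]) = E·z/(61.2) = 119.8 × 2 / 61.2 = 3.9150
[out]/[in] = 10^(3.9150) = 8223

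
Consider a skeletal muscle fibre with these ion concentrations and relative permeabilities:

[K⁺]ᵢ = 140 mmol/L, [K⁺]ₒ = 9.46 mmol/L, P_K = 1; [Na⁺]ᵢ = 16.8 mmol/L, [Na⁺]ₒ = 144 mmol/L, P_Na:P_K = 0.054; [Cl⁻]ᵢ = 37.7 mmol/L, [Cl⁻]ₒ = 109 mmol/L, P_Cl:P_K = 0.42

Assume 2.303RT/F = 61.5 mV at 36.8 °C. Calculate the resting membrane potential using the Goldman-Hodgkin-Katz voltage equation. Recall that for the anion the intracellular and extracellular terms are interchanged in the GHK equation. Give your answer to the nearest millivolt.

Vm = 61.5 · log₁₀[(Σ P·[cation]ₒ + Σ P·[anion]ᵢ) / (Σ P·[cation]ᵢ + Σ P·[anion]ₒ)]
Numerator = 1×9.46 + 0.054×144 + 0.42×37.7 = 33.07
Denominator = 1×140 + 0.054×16.8 + 0.42×109 = 186.7
Vm = 61.5 · log₁₀(0.17714) = 61.5 × (-0.7517) = -46.23 mV

-46 mV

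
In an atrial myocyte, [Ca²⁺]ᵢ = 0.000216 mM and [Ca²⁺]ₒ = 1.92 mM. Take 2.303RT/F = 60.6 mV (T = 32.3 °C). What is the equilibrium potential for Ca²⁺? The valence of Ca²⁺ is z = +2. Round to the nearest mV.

E = (60.6/z) · log₁₀([Ca²⁺]_out/[Ca²⁺]_in) with z = +2.
= (60.6/2) · log₁₀(1.92/0.000216) = 30.30 · log₁₀(8889)
= 30.30 · (3.9488) = 119.65 mV

120 mV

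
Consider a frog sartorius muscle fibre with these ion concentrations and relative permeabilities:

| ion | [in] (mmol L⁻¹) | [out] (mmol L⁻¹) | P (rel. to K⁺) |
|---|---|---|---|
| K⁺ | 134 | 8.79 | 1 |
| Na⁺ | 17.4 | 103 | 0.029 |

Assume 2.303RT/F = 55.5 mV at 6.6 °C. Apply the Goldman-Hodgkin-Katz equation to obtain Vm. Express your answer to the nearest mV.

Vm = 55.5 · log₁₀[(Σ P·[cation]ₒ + Σ P·[anion]ᵢ) / (Σ P·[cation]ᵢ + Σ P·[anion]ₒ)]
Numerator = 1×8.79 + 0.029×103 = 11.78
Denominator = 1×134 + 0.029×17.4 = 134.5
Vm = 55.5 · log₁₀(0.087558) = 55.5 × (-1.0577) = -58.70 mV

-59 mV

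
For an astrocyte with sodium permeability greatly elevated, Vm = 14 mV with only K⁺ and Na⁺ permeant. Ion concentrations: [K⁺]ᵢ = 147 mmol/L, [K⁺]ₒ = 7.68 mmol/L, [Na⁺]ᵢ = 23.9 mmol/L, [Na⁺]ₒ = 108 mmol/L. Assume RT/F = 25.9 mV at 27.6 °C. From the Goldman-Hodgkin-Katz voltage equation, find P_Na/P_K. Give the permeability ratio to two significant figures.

3.7

Let α = P_Na/P_K. GHK: Vm = 25.9·ln[(Kₒ + α·Naₒ)/(Kᵢ + α·Naᵢ)].
e^(Vm/25.9) = e^(14.0/25.9) = 1.7169
So 1.7169·(Kᵢ + α·Naᵢ) = Kₒ + α·Naₒ → α = (1.7169·147.0 − 7.68) / (108.0 − 1.7169·23.9)
α = (252.4 − 7.68) / (108.0 − 41.03) = 244.7/66.97 = 3.654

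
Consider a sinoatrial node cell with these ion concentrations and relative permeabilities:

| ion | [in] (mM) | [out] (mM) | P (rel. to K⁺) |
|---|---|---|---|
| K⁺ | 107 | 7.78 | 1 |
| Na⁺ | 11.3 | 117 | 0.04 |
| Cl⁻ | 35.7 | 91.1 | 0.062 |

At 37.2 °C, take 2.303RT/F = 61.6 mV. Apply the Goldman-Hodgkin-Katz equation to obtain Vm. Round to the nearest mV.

-55 mV

Vm = 61.6 · log₁₀[(Σ P·[cation]ₒ + Σ P·[anion]ᵢ) / (Σ P·[cation]ᵢ + Σ P·[anion]ₒ)]
Numerator = 1×7.78 + 0.04×117 + 0.062×35.7 = 14.67
Denominator = 1×107 + 0.04×11.3 + 0.062×91.1 = 113.1
Vm = 61.6 · log₁₀(0.12974) = 61.6 × (-0.8869) = -54.64 mV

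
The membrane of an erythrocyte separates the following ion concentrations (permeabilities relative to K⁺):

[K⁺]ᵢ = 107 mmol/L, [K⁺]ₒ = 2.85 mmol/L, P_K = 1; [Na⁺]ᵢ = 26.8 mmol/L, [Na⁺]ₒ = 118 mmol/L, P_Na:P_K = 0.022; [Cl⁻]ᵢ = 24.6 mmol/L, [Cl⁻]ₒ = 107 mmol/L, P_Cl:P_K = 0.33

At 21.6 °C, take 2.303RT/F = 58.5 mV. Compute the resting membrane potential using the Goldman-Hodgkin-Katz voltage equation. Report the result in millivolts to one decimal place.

Vm = 58.5 · log₁₀[(Σ P·[cation]ₒ + Σ P·[anion]ᵢ) / (Σ P·[cation]ᵢ + Σ P·[anion]ₒ)]
Numerator = 1×2.85 + 0.022×118 + 0.33×24.6 = 13.56
Denominator = 1×107 + 0.022×26.8 + 0.33×107 = 142.9
Vm = 58.5 · log₁₀(0.09492) = 58.5 × (-1.0226) = -59.82 mV

-59.8 mV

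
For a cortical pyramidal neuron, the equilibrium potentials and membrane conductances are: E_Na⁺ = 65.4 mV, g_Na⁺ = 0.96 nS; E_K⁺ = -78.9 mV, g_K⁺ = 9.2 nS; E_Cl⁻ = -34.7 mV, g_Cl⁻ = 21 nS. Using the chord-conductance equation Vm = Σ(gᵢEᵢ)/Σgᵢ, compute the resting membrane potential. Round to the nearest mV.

Σ gᵢEᵢ = 0.96·(65.4) + 9.2·(-78.9) + 21·(-34.7) = -1391.80
Σ gᵢ = 0.96 + 9.2 + 21 = 31.16
Vm = -1391.80 / 31.16 = -44.67 mV

-45 mV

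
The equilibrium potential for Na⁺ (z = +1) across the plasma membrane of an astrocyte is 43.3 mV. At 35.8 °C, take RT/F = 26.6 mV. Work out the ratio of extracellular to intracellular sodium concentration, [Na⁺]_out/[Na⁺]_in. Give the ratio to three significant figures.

5.09

ln([out]/[in]) = E·z/(26.6) = 43.3 × 1 / 26.6 = 1.6278
[out]/[in] = e^(1.6278) = 5.093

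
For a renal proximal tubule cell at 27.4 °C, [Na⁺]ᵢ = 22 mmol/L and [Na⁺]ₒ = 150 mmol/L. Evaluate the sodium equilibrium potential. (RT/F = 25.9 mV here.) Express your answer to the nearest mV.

50 mV

E = (25.9/z) · ln([Na⁺]_out/[Na⁺]_in) with z = +1.
= (25.9/1) · ln(150/22) = 25.90 · ln(6.818)
= 25.90 · (1.9196) = 49.72 mV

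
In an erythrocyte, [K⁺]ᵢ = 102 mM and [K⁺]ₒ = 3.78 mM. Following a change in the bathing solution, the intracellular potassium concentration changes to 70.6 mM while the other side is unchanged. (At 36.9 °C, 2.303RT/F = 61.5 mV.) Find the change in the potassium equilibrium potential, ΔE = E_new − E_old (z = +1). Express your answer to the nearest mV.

E_old = (61.5/1)·log₁₀(3.78/102) = -88.01 mV
E_new = (61.5/1)·log₁₀(3.78/70.6) = -78.19 mV
ΔE = -78.19 − (-88.01) = 9.83 mV

10 mV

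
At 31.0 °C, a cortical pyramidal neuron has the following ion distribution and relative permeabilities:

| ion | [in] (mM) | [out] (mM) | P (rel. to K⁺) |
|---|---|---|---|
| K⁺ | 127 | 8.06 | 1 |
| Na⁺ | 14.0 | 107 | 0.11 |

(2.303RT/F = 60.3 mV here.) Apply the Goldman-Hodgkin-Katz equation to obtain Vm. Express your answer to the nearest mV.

-49 mV

Vm = 60.3 · log₁₀[(Σ P·[cation]ₒ + Σ P·[anion]ᵢ) / (Σ P·[cation]ᵢ + Σ P·[anion]ₒ)]
Numerator = 1×8.06 + 0.11×107 = 19.83
Denominator = 1×127 + 0.11×14.0 = 128.5
Vm = 60.3 · log₁₀(0.15427) = 60.3 × (-0.8117) = -48.95 mV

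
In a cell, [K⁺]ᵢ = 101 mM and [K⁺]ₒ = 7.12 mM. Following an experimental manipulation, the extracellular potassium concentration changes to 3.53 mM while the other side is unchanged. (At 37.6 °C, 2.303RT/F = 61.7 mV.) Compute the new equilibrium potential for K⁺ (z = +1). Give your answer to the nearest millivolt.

-90 mV

After the shift: [K⁺]_out = 3.53, [K⁺]_in = 101 mM.
E_new = (61.7/1)·log₁₀(3.53/101) = 61.70 · (-1.4565) = -89.87 mV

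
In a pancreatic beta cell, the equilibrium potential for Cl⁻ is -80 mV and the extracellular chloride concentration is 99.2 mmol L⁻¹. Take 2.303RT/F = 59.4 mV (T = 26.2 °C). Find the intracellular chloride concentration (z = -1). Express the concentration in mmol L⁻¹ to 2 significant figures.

4.5 mmol L⁻¹

Nernst: E = (59.4/-1) · log₁₀([out]/[in]), so log₁₀([out]/[in]) = -80.0 × -1 / 59.4 = 1.3468.
[out]/[in] = 10^(1.3468) = 22.22.
[in] = 99.2 / 22.22 = 4.464 mmol L⁻¹.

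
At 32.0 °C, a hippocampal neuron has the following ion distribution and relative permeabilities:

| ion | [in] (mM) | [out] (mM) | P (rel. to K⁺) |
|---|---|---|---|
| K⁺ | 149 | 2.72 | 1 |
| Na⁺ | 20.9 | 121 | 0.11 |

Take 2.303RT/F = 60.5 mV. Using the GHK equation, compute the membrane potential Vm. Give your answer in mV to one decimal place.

Vm = 60.5 · log₁₀[(Σ P·[cation]ₒ + Σ P·[anion]ᵢ) / (Σ P·[cation]ᵢ + Σ P·[anion]ₒ)]
Numerator = 1×2.72 + 0.11×121 = 16.03
Denominator = 1×149 + 0.11×20.9 = 151.3
Vm = 60.5 · log₁₀(0.10595) = 60.5 × (-0.9749) = -58.98 mV

-59.0 mV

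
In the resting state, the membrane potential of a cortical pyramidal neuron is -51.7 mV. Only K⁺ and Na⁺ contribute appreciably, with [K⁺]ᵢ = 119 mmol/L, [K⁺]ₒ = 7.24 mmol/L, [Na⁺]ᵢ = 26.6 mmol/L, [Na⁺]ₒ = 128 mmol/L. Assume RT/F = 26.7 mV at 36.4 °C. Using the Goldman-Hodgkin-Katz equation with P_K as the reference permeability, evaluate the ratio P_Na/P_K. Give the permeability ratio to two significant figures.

Let α = P_Na/P_K. GHK: Vm = 26.7·ln[(Kₒ + α·Naₒ)/(Kᵢ + α·Naᵢ)].
e^(Vm/26.7) = e^(-51.7/26.7) = 0.14423
So 0.14423·(Kᵢ + α·Naᵢ) = Kₒ + α·Naₒ → α = (0.14423·119.0 − 7.24) / (128.0 − 0.14423·26.6)
α = (17.16 − 7.24) / (128.0 − 3.837) = 9.924/124.2 = 0.07992

0.080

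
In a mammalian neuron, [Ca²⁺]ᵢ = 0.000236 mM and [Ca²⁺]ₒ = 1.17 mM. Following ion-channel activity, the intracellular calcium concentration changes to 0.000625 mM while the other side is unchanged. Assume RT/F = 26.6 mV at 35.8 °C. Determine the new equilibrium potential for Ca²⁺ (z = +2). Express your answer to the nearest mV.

After the shift: [Ca²⁺]_out = 1.17, [Ca²⁺]_in = 0.000625 mM.
E_new = (26.6/2)·ln(1.17/0.000625) = 13.30 · (7.5348) = 100.21 mV

100 mV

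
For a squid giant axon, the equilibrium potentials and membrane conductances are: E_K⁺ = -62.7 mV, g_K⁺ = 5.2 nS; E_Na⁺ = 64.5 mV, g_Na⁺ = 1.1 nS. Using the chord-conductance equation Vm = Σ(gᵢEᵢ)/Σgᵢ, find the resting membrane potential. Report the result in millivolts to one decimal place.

-40.5 mV

Σ gᵢEᵢ = 5.2·(-62.7) + 1.1·(64.5) = -255.09
Σ gᵢ = 5.2 + 1.1 = 6.3
Vm = -255.09 / 6.3 = -40.49 mV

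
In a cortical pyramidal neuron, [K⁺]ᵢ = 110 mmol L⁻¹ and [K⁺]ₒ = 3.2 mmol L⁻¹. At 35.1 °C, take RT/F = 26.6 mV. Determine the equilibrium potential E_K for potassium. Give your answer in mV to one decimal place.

E = (26.6/z) · ln([K⁺]_out/[K⁺]_in) with z = +1.
= (26.6/1) · ln(3.2/110) = 26.60 · ln(0.02909)
= 26.60 · (-3.5373) = -94.09 mV

-94.1 mV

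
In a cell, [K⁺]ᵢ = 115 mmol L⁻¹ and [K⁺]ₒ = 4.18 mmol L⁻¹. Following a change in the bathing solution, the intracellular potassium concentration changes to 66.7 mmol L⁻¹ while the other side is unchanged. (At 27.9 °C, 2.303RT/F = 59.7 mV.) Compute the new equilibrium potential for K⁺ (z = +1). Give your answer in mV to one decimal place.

After the shift: [K⁺]_out = 4.18, [K⁺]_in = 66.7 mmol L⁻¹.
E_new = (59.7/1)·log₁₀(4.18/66.7) = 59.70 · (-1.2029) = -71.82 mV

-71.8 mV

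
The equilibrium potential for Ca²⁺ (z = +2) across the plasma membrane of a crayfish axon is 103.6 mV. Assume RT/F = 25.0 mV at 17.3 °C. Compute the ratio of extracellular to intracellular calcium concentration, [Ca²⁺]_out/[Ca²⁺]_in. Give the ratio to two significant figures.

4000

ln([out]/[in]) = E·z/(25.0) = 103.6 × 2 / 25.0 = 8.2880
[out]/[in] = e^(8.2880) = 3976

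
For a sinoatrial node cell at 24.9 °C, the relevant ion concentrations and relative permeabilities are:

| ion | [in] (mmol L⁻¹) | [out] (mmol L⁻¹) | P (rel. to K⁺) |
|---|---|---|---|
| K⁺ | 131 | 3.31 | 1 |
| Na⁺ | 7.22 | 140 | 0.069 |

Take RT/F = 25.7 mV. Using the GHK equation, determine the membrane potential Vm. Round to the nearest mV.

-60 mV

Vm = 25.7 · ln[(Σ P·[cation]ₒ + Σ P·[anion]ᵢ) / (Σ P·[cation]ᵢ + Σ P·[anion]ₒ)]
Numerator = 1×3.31 + 0.069×140 = 12.97
Denominator = 1×131 + 0.069×7.22 = 131.5
Vm = 25.7 · ln(0.098633) = 25.7 × (-2.3164) = -59.53 mV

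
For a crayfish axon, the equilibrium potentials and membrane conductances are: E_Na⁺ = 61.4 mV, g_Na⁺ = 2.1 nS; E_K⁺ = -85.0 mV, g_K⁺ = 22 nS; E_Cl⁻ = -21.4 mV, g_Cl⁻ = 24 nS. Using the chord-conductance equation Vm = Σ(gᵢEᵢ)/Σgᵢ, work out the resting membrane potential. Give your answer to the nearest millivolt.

-47 mV

Σ gᵢEᵢ = 2.1·(61.4) + 22·(-85.0) + 24·(-21.4) = -2254.66
Σ gᵢ = 2.1 + 22 + 24 = 48.1
Vm = -2254.66 / 48.1 = -46.87 mV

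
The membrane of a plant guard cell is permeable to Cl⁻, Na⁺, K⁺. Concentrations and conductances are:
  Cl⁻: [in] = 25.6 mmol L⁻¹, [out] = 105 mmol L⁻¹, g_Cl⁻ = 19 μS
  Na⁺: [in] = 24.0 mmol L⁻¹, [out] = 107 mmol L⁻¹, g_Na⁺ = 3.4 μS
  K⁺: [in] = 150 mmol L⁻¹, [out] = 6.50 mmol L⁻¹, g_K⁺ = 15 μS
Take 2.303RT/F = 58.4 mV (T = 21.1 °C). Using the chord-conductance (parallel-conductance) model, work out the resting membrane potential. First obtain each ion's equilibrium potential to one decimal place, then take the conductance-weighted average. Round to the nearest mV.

E_Cl⁻ = (58.4/-1)·log₁₀(105/25.6) = -35.8 mV
E_Na⁺ = (58.4/1)·log₁₀(107/24.0) = 37.9 mV
E_K⁺ = (58.4/1)·log₁₀(6.50/150) = -79.6 mV
Vm = (Σ gᵢEᵢ)/(Σ gᵢ) = (19·-35.8 + 3.4·37.9 + 15·-79.6) / (19 + 3.4 + 15)
= -1745.34 / 37.4 = -46.67 mV

-47 mV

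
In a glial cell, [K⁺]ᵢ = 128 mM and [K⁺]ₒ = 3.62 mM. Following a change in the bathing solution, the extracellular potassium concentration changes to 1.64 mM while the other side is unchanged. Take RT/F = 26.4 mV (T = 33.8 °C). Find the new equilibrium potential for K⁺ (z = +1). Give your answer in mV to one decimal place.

After the shift: [K⁺]_out = 1.64, [K⁺]_in = 128 mM.
E_new = (26.4/1)·ln(1.64/128) = 26.40 · (-4.3573) = -115.03 mV

-115.0 mV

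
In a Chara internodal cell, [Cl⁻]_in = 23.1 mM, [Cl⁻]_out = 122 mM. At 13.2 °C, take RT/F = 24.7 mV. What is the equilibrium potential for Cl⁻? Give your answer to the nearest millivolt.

E = (24.7/z) · ln([Cl⁻]_out/[Cl⁻]_in) with z = -1.
For an anion, dividing by z = -1 reverses the sign.
= (24.7/-1) · ln(122/23.1) = -24.70 · ln(5.281)
= -24.70 · (1.6642) = -41.11 mV

-41 mV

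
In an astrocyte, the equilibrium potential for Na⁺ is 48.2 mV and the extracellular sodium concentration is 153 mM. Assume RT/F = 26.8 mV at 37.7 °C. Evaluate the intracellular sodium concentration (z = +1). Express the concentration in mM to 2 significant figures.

25 mM

Nernst: E = (26.8/1) · ln([out]/[in]), so ln([out]/[in]) = 48.2 × 1 / 26.8 = 1.7985.
[out]/[in] = e^(1.7985) = 6.041.
[in] = 153 / 6.041 = 25.33 mM.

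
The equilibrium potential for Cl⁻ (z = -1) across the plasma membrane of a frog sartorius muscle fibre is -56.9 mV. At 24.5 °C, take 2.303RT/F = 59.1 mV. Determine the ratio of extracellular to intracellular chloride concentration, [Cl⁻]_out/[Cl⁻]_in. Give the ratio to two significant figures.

9.2

log₁₀([out]/[in]) = E·z/(59.1) = -56.9 × -1 / 59.1 = 0.9628
[out]/[in] = 10^(0.9628) = 9.179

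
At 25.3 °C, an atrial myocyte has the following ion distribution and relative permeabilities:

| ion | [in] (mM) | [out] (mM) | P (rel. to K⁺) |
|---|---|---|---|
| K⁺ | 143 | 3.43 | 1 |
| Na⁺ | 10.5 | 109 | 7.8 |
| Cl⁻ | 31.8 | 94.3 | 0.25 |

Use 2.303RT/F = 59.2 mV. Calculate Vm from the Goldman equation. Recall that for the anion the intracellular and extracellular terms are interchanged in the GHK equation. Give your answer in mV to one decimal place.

32.0 mV

Vm = 59.2 · log₁₀[(Σ P·[cation]ₒ + Σ P·[anion]ᵢ) / (Σ P·[cation]ᵢ + Σ P·[anion]ₒ)]
Numerator = 1×3.43 + 7.8×109 + 0.25×31.8 = 861.6
Denominator = 1×143 + 7.8×10.5 + 0.25×94.3 = 248.5
Vm = 59.2 · log₁₀(3.4675) = 59.2 × (0.5400) = 31.97 mV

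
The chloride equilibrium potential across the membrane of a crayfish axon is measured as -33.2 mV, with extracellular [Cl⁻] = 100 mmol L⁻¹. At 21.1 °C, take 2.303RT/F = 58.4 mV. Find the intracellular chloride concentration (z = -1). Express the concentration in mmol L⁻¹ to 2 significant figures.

Nernst: E = (58.4/-1) · log₁₀([out]/[in]), so log₁₀([out]/[in]) = -33.2 × -1 / 58.4 = 0.5685.
[out]/[in] = 10^(0.5685) = 3.702.
[in] = 100 / 3.702 = 27.01 mmol L⁻¹.

27 mmol L⁻¹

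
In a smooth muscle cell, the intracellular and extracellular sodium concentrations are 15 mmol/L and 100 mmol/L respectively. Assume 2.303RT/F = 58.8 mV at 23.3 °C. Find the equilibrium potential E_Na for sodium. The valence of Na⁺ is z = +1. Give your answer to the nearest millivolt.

48 mV

E = (58.8/z) · log₁₀([Na⁺]_out/[Na⁺]_in) with z = +1.
= (58.8/1) · log₁₀(100/15) = 58.80 · log₁₀(6.667)
= 58.80 · (0.8239) = 48.45 mV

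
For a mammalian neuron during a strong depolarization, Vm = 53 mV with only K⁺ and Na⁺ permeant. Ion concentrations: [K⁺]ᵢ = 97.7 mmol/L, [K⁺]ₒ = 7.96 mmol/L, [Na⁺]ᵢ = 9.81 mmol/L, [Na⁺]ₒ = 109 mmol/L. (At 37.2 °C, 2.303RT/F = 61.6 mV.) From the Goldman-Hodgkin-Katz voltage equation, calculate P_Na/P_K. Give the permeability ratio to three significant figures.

18.5

Let α = P_Na/P_K. GHK: Vm = 61.6·log₁₀[(Kₒ + α·Naₒ)/(Kᵢ + α·Naᵢ)].
10^(Vm/61.6) = 10^(53.0/61.6) = 7.2509
So 7.2509·(Kᵢ + α·Naᵢ) = Kₒ + α·Naₒ → α = (7.2509·97.7 − 7.96) / (109.0 − 7.2509·9.81)
α = (708.4 − 7.96) / (109.0 − 71.13) = 700.4/37.87 = 18.5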